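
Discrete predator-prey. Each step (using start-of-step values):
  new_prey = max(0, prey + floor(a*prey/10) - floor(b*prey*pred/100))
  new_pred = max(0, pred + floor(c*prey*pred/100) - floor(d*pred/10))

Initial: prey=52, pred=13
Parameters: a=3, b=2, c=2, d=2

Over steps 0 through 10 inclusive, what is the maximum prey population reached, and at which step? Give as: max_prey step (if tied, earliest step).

Answer: 54 1

Derivation:
Step 1: prey: 52+15-13=54; pred: 13+13-2=24
Step 2: prey: 54+16-25=45; pred: 24+25-4=45
Step 3: prey: 45+13-40=18; pred: 45+40-9=76
Step 4: prey: 18+5-27=0; pred: 76+27-15=88
Step 5: prey: 0+0-0=0; pred: 88+0-17=71
Step 6: prey: 0+0-0=0; pred: 71+0-14=57
Step 7: prey: 0+0-0=0; pred: 57+0-11=46
Step 8: prey: 0+0-0=0; pred: 46+0-9=37
Step 9: prey: 0+0-0=0; pred: 37+0-7=30
Step 10: prey: 0+0-0=0; pred: 30+0-6=24
Max prey = 54 at step 1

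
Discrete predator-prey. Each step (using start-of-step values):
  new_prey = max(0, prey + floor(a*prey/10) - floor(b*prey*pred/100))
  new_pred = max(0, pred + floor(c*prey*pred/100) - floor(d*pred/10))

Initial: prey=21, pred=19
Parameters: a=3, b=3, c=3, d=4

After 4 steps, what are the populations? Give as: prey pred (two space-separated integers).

Step 1: prey: 21+6-11=16; pred: 19+11-7=23
Step 2: prey: 16+4-11=9; pred: 23+11-9=25
Step 3: prey: 9+2-6=5; pred: 25+6-10=21
Step 4: prey: 5+1-3=3; pred: 21+3-8=16

Answer: 3 16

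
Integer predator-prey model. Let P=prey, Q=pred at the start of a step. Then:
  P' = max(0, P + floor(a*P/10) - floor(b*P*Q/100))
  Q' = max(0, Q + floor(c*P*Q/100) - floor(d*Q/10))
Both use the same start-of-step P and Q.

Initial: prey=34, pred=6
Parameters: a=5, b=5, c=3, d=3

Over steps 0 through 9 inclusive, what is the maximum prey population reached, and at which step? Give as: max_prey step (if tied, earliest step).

Step 1: prey: 34+17-10=41; pred: 6+6-1=11
Step 2: prey: 41+20-22=39; pred: 11+13-3=21
Step 3: prey: 39+19-40=18; pred: 21+24-6=39
Step 4: prey: 18+9-35=0; pred: 39+21-11=49
Step 5: prey: 0+0-0=0; pred: 49+0-14=35
Step 6: prey: 0+0-0=0; pred: 35+0-10=25
Step 7: prey: 0+0-0=0; pred: 25+0-7=18
Step 8: prey: 0+0-0=0; pred: 18+0-5=13
Step 9: prey: 0+0-0=0; pred: 13+0-3=10
Max prey = 41 at step 1

Answer: 41 1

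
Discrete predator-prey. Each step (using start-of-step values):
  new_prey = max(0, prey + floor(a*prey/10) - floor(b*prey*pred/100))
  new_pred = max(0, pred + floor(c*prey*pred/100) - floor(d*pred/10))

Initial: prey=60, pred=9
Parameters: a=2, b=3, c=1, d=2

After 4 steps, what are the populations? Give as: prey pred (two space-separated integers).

Step 1: prey: 60+12-16=56; pred: 9+5-1=13
Step 2: prey: 56+11-21=46; pred: 13+7-2=18
Step 3: prey: 46+9-24=31; pred: 18+8-3=23
Step 4: prey: 31+6-21=16; pred: 23+7-4=26

Answer: 16 26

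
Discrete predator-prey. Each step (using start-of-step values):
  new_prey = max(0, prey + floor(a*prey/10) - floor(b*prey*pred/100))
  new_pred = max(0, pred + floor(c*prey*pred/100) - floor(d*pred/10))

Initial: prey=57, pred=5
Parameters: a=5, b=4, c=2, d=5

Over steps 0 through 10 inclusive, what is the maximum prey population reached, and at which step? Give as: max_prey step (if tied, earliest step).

Answer: 88 2

Derivation:
Step 1: prey: 57+28-11=74; pred: 5+5-2=8
Step 2: prey: 74+37-23=88; pred: 8+11-4=15
Step 3: prey: 88+44-52=80; pred: 15+26-7=34
Step 4: prey: 80+40-108=12; pred: 34+54-17=71
Step 5: prey: 12+6-34=0; pred: 71+17-35=53
Step 6: prey: 0+0-0=0; pred: 53+0-26=27
Step 7: prey: 0+0-0=0; pred: 27+0-13=14
Step 8: prey: 0+0-0=0; pred: 14+0-7=7
Step 9: prey: 0+0-0=0; pred: 7+0-3=4
Step 10: prey: 0+0-0=0; pred: 4+0-2=2
Max prey = 88 at step 2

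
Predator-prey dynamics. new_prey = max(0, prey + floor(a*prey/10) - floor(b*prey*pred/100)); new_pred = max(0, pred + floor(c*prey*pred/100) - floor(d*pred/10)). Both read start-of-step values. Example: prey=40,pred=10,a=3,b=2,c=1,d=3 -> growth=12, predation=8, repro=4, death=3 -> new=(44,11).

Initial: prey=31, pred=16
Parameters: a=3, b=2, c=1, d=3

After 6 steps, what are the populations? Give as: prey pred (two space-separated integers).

Step 1: prey: 31+9-9=31; pred: 16+4-4=16
Step 2: prey: 31+9-9=31; pred: 16+4-4=16
Step 3: prey: 31+9-9=31; pred: 16+4-4=16
Step 4: prey: 31+9-9=31; pred: 16+4-4=16
Step 5: prey: 31+9-9=31; pred: 16+4-4=16
Step 6: prey: 31+9-9=31; pred: 16+4-4=16

Answer: 31 16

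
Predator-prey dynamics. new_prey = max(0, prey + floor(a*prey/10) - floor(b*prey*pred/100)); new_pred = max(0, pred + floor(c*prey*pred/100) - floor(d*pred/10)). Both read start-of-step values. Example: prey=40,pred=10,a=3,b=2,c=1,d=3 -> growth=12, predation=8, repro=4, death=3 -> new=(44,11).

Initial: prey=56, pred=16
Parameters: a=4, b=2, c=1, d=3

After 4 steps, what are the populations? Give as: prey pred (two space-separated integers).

Answer: 39 42

Derivation:
Step 1: prey: 56+22-17=61; pred: 16+8-4=20
Step 2: prey: 61+24-24=61; pred: 20+12-6=26
Step 3: prey: 61+24-31=54; pred: 26+15-7=34
Step 4: prey: 54+21-36=39; pred: 34+18-10=42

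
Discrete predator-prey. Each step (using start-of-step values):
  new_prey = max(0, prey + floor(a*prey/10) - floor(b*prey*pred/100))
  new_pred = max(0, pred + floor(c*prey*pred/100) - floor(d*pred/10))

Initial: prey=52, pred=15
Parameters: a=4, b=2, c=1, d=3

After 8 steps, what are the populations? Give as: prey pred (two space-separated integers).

Answer: 6 29

Derivation:
Step 1: prey: 52+20-15=57; pred: 15+7-4=18
Step 2: prey: 57+22-20=59; pred: 18+10-5=23
Step 3: prey: 59+23-27=55; pred: 23+13-6=30
Step 4: prey: 55+22-33=44; pred: 30+16-9=37
Step 5: prey: 44+17-32=29; pred: 37+16-11=42
Step 6: prey: 29+11-24=16; pred: 42+12-12=42
Step 7: prey: 16+6-13=9; pred: 42+6-12=36
Step 8: prey: 9+3-6=6; pred: 36+3-10=29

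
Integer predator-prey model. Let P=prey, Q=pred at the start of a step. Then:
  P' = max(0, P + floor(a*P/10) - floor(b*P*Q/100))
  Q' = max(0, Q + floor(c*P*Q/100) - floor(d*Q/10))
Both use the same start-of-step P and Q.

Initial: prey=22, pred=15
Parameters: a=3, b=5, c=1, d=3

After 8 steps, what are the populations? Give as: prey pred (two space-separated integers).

Step 1: prey: 22+6-16=12; pred: 15+3-4=14
Step 2: prey: 12+3-8=7; pred: 14+1-4=11
Step 3: prey: 7+2-3=6; pred: 11+0-3=8
Step 4: prey: 6+1-2=5; pred: 8+0-2=6
Step 5: prey: 5+1-1=5; pred: 6+0-1=5
Step 6: prey: 5+1-1=5; pred: 5+0-1=4
Step 7: prey: 5+1-1=5; pred: 4+0-1=3
Step 8: prey: 5+1-0=6; pred: 3+0-0=3

Answer: 6 3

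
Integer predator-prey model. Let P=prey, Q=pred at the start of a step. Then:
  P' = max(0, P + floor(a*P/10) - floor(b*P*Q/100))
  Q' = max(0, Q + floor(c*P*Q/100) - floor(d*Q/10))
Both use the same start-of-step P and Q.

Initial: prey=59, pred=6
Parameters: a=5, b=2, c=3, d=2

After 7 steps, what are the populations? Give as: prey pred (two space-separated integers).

Step 1: prey: 59+29-7=81; pred: 6+10-1=15
Step 2: prey: 81+40-24=97; pred: 15+36-3=48
Step 3: prey: 97+48-93=52; pred: 48+139-9=178
Step 4: prey: 52+26-185=0; pred: 178+277-35=420
Step 5: prey: 0+0-0=0; pred: 420+0-84=336
Step 6: prey: 0+0-0=0; pred: 336+0-67=269
Step 7: prey: 0+0-0=0; pred: 269+0-53=216

Answer: 0 216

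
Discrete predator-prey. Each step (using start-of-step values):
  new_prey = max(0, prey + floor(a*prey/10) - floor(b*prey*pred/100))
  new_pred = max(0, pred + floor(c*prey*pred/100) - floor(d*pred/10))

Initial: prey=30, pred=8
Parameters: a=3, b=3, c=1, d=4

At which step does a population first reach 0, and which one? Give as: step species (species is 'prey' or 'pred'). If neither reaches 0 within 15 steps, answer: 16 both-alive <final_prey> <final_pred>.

Step 1: prey: 30+9-7=32; pred: 8+2-3=7
Step 2: prey: 32+9-6=35; pred: 7+2-2=7
Step 3: prey: 35+10-7=38; pred: 7+2-2=7
Step 4: prey: 38+11-7=42; pred: 7+2-2=7
Step 5: prey: 42+12-8=46; pred: 7+2-2=7
Step 6: prey: 46+13-9=50; pred: 7+3-2=8
Step 7: prey: 50+15-12=53; pred: 8+4-3=9
Step 8: prey: 53+15-14=54; pred: 9+4-3=10
Step 9: prey: 54+16-16=54; pred: 10+5-4=11
Step 10: prey: 54+16-17=53; pred: 11+5-4=12
Step 11: prey: 53+15-19=49; pred: 12+6-4=14
Step 12: prey: 49+14-20=43; pred: 14+6-5=15
Step 13: prey: 43+12-19=36; pred: 15+6-6=15
Step 14: prey: 36+10-16=30; pred: 15+5-6=14
Step 15: prey: 30+9-12=27; pred: 14+4-5=13
No extinction within 15 steps

Answer: 16 both-alive 27 13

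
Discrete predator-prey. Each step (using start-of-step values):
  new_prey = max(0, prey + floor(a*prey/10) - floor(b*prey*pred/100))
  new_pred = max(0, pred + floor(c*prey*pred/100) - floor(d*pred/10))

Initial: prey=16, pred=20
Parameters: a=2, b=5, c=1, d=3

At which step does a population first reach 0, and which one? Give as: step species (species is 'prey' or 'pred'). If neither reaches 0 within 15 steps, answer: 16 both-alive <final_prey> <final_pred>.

Step 1: prey: 16+3-16=3; pred: 20+3-6=17
Step 2: prey: 3+0-2=1; pred: 17+0-5=12
Step 3: prey: 1+0-0=1; pred: 12+0-3=9
Step 4: prey: 1+0-0=1; pred: 9+0-2=7
Step 5: prey: 1+0-0=1; pred: 7+0-2=5
Step 6: prey: 1+0-0=1; pred: 5+0-1=4
Step 7: prey: 1+0-0=1; pred: 4+0-1=3
Step 8: prey: 1+0-0=1; pred: 3+0-0=3
Steps 9-15: state stable at prey=1, pred=3 (no change)
No extinction within 15 steps

Answer: 16 both-alive 1 3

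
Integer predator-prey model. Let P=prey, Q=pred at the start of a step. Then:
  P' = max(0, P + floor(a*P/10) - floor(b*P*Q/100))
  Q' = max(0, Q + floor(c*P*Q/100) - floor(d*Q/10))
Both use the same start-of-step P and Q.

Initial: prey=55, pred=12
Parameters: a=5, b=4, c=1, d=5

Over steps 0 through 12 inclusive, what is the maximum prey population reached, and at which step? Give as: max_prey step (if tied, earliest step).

Answer: 62 4

Derivation:
Step 1: prey: 55+27-26=56; pred: 12+6-6=12
Step 2: prey: 56+28-26=58; pred: 12+6-6=12
Step 3: prey: 58+29-27=60; pred: 12+6-6=12
Step 4: prey: 60+30-28=62; pred: 12+7-6=13
Step 5: prey: 62+31-32=61; pred: 13+8-6=15
Step 6: prey: 61+30-36=55; pred: 15+9-7=17
Step 7: prey: 55+27-37=45; pred: 17+9-8=18
Step 8: prey: 45+22-32=35; pred: 18+8-9=17
Step 9: prey: 35+17-23=29; pred: 17+5-8=14
Step 10: prey: 29+14-16=27; pred: 14+4-7=11
Step 11: prey: 27+13-11=29; pred: 11+2-5=8
Step 12: prey: 29+14-9=34; pred: 8+2-4=6
Max prey = 62 at step 4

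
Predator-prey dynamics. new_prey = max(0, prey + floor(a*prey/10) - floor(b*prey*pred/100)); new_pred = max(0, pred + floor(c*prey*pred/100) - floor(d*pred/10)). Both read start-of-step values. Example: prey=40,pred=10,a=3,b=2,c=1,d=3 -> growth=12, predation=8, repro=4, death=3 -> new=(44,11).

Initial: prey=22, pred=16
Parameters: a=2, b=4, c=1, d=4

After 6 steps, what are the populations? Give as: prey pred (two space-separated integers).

Step 1: prey: 22+4-14=12; pred: 16+3-6=13
Step 2: prey: 12+2-6=8; pred: 13+1-5=9
Step 3: prey: 8+1-2=7; pred: 9+0-3=6
Step 4: prey: 7+1-1=7; pred: 6+0-2=4
Step 5: prey: 7+1-1=7; pred: 4+0-1=3
Step 6: prey: 7+1-0=8; pred: 3+0-1=2

Answer: 8 2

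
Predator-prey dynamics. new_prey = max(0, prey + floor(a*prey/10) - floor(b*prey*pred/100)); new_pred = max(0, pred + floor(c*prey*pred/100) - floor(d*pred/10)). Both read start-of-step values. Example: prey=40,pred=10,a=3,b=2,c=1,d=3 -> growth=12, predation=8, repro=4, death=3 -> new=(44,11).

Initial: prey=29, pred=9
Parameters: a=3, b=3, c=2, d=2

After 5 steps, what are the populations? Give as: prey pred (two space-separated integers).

Step 1: prey: 29+8-7=30; pred: 9+5-1=13
Step 2: prey: 30+9-11=28; pred: 13+7-2=18
Step 3: prey: 28+8-15=21; pred: 18+10-3=25
Step 4: prey: 21+6-15=12; pred: 25+10-5=30
Step 5: prey: 12+3-10=5; pred: 30+7-6=31

Answer: 5 31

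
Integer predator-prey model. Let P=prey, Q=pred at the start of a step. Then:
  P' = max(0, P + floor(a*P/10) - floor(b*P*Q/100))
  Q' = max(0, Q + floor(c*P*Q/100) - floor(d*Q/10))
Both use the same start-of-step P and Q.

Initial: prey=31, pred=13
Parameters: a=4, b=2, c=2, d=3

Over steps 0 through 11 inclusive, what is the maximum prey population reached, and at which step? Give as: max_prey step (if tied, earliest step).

Answer: 37 2

Derivation:
Step 1: prey: 31+12-8=35; pred: 13+8-3=18
Step 2: prey: 35+14-12=37; pred: 18+12-5=25
Step 3: prey: 37+14-18=33; pred: 25+18-7=36
Step 4: prey: 33+13-23=23; pred: 36+23-10=49
Step 5: prey: 23+9-22=10; pred: 49+22-14=57
Step 6: prey: 10+4-11=3; pred: 57+11-17=51
Step 7: prey: 3+1-3=1; pred: 51+3-15=39
Step 8: prey: 1+0-0=1; pred: 39+0-11=28
Step 9: prey: 1+0-0=1; pred: 28+0-8=20
Step 10: prey: 1+0-0=1; pred: 20+0-6=14
Step 11: prey: 1+0-0=1; pred: 14+0-4=10
Max prey = 37 at step 2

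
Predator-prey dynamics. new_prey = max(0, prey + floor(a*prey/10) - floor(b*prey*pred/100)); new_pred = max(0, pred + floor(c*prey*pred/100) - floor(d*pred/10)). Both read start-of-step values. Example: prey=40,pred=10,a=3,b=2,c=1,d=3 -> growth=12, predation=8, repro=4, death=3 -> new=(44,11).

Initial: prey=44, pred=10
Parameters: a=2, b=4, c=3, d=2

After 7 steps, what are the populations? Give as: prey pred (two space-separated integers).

Step 1: prey: 44+8-17=35; pred: 10+13-2=21
Step 2: prey: 35+7-29=13; pred: 21+22-4=39
Step 3: prey: 13+2-20=0; pred: 39+15-7=47
Step 4: prey: 0+0-0=0; pred: 47+0-9=38
Step 5: prey: 0+0-0=0; pred: 38+0-7=31
Step 6: prey: 0+0-0=0; pred: 31+0-6=25
Step 7: prey: 0+0-0=0; pred: 25+0-5=20

Answer: 0 20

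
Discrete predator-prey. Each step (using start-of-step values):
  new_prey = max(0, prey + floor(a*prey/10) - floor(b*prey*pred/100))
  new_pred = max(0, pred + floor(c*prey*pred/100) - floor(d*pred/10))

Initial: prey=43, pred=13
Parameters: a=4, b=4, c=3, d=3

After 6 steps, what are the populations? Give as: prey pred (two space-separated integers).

Answer: 0 19

Derivation:
Step 1: prey: 43+17-22=38; pred: 13+16-3=26
Step 2: prey: 38+15-39=14; pred: 26+29-7=48
Step 3: prey: 14+5-26=0; pred: 48+20-14=54
Step 4: prey: 0+0-0=0; pred: 54+0-16=38
Step 5: prey: 0+0-0=0; pred: 38+0-11=27
Step 6: prey: 0+0-0=0; pred: 27+0-8=19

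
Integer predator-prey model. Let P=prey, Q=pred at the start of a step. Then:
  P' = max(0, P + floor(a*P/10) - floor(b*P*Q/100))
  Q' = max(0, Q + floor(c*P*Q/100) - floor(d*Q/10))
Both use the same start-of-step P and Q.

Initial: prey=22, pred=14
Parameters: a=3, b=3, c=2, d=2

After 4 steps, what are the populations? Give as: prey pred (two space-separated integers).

Answer: 7 22

Derivation:
Step 1: prey: 22+6-9=19; pred: 14+6-2=18
Step 2: prey: 19+5-10=14; pred: 18+6-3=21
Step 3: prey: 14+4-8=10; pred: 21+5-4=22
Step 4: prey: 10+3-6=7; pred: 22+4-4=22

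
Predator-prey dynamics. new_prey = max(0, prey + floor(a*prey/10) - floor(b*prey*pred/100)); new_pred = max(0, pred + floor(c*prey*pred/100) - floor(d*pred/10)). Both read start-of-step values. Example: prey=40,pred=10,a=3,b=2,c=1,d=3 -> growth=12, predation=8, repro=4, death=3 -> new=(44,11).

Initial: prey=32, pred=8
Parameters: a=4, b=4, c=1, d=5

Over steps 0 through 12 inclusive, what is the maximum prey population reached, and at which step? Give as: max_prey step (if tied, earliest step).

Answer: 155 9

Derivation:
Step 1: prey: 32+12-10=34; pred: 8+2-4=6
Step 2: prey: 34+13-8=39; pred: 6+2-3=5
Step 3: prey: 39+15-7=47; pred: 5+1-2=4
Step 4: prey: 47+18-7=58; pred: 4+1-2=3
Step 5: prey: 58+23-6=75; pred: 3+1-1=3
Step 6: prey: 75+30-9=96; pred: 3+2-1=4
Step 7: prey: 96+38-15=119; pred: 4+3-2=5
Step 8: prey: 119+47-23=143; pred: 5+5-2=8
Step 9: prey: 143+57-45=155; pred: 8+11-4=15
Step 10: prey: 155+62-93=124; pred: 15+23-7=31
Step 11: prey: 124+49-153=20; pred: 31+38-15=54
Step 12: prey: 20+8-43=0; pred: 54+10-27=37
Max prey = 155 at step 9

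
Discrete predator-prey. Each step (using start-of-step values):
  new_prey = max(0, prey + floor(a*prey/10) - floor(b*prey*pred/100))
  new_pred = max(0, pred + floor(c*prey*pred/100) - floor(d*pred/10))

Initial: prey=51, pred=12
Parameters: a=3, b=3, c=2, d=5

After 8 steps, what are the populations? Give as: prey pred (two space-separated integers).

Answer: 3 3

Derivation:
Step 1: prey: 51+15-18=48; pred: 12+12-6=18
Step 2: prey: 48+14-25=37; pred: 18+17-9=26
Step 3: prey: 37+11-28=20; pred: 26+19-13=32
Step 4: prey: 20+6-19=7; pred: 32+12-16=28
Step 5: prey: 7+2-5=4; pred: 28+3-14=17
Step 6: prey: 4+1-2=3; pred: 17+1-8=10
Step 7: prey: 3+0-0=3; pred: 10+0-5=5
Step 8: prey: 3+0-0=3; pred: 5+0-2=3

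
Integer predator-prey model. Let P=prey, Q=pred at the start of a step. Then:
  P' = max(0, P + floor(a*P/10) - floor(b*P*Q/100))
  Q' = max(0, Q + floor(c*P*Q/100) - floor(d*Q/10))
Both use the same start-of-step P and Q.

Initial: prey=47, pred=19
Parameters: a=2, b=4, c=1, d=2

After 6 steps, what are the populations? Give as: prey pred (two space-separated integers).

Answer: 1 12

Derivation:
Step 1: prey: 47+9-35=21; pred: 19+8-3=24
Step 2: prey: 21+4-20=5; pred: 24+5-4=25
Step 3: prey: 5+1-5=1; pred: 25+1-5=21
Step 4: prey: 1+0-0=1; pred: 21+0-4=17
Step 5: prey: 1+0-0=1; pred: 17+0-3=14
Step 6: prey: 1+0-0=1; pred: 14+0-2=12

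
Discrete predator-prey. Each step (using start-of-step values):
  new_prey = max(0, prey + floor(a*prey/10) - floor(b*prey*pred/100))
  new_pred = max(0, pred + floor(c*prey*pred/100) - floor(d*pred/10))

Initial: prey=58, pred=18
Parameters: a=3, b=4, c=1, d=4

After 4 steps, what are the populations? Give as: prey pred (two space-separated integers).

Answer: 6 10

Derivation:
Step 1: prey: 58+17-41=34; pred: 18+10-7=21
Step 2: prey: 34+10-28=16; pred: 21+7-8=20
Step 3: prey: 16+4-12=8; pred: 20+3-8=15
Step 4: prey: 8+2-4=6; pred: 15+1-6=10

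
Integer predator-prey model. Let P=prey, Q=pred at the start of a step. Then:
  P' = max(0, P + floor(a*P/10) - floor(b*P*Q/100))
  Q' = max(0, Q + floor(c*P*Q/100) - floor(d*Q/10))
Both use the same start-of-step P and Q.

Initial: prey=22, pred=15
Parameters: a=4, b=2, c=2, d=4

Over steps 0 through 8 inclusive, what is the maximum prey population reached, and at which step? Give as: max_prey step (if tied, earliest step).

Answer: 29 4

Derivation:
Step 1: prey: 22+8-6=24; pred: 15+6-6=15
Step 2: prey: 24+9-7=26; pred: 15+7-6=16
Step 3: prey: 26+10-8=28; pred: 16+8-6=18
Step 4: prey: 28+11-10=29; pred: 18+10-7=21
Step 5: prey: 29+11-12=28; pred: 21+12-8=25
Step 6: prey: 28+11-14=25; pred: 25+14-10=29
Step 7: prey: 25+10-14=21; pred: 29+14-11=32
Step 8: prey: 21+8-13=16; pred: 32+13-12=33
Max prey = 29 at step 4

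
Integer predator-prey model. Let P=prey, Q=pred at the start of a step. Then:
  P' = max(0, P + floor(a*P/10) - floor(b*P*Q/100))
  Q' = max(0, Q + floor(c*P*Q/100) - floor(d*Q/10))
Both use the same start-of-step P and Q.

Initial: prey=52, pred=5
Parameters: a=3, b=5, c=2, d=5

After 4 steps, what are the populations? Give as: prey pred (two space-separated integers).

Answer: 16 20

Derivation:
Step 1: prey: 52+15-13=54; pred: 5+5-2=8
Step 2: prey: 54+16-21=49; pred: 8+8-4=12
Step 3: prey: 49+14-29=34; pred: 12+11-6=17
Step 4: prey: 34+10-28=16; pred: 17+11-8=20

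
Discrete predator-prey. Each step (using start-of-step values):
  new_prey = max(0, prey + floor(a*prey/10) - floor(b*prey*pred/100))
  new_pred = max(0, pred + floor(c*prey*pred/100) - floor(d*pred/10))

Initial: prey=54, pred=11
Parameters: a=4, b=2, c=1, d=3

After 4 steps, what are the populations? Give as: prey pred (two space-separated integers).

Step 1: prey: 54+21-11=64; pred: 11+5-3=13
Step 2: prey: 64+25-16=73; pred: 13+8-3=18
Step 3: prey: 73+29-26=76; pred: 18+13-5=26
Step 4: prey: 76+30-39=67; pred: 26+19-7=38

Answer: 67 38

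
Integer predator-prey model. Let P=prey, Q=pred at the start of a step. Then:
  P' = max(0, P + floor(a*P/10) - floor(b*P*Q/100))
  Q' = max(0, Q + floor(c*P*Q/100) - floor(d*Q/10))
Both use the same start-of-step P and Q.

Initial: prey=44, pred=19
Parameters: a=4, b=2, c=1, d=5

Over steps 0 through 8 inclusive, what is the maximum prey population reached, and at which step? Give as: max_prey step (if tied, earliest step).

Answer: 68 8

Derivation:
Step 1: prey: 44+17-16=45; pred: 19+8-9=18
Step 2: prey: 45+18-16=47; pred: 18+8-9=17
Step 3: prey: 47+18-15=50; pred: 17+7-8=16
Step 4: prey: 50+20-16=54; pred: 16+8-8=16
Step 5: prey: 54+21-17=58; pred: 16+8-8=16
Step 6: prey: 58+23-18=63; pred: 16+9-8=17
Step 7: prey: 63+25-21=67; pred: 17+10-8=19
Step 8: prey: 67+26-25=68; pred: 19+12-9=22
Max prey = 68 at step 8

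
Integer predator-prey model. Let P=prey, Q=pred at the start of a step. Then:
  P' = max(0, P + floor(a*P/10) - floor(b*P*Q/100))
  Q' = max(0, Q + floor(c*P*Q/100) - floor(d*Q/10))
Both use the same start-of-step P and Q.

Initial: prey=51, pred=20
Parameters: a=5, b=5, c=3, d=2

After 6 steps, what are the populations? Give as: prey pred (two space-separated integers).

Answer: 0 30

Derivation:
Step 1: prey: 51+25-51=25; pred: 20+30-4=46
Step 2: prey: 25+12-57=0; pred: 46+34-9=71
Step 3: prey: 0+0-0=0; pred: 71+0-14=57
Step 4: prey: 0+0-0=0; pred: 57+0-11=46
Step 5: prey: 0+0-0=0; pred: 46+0-9=37
Step 6: prey: 0+0-0=0; pred: 37+0-7=30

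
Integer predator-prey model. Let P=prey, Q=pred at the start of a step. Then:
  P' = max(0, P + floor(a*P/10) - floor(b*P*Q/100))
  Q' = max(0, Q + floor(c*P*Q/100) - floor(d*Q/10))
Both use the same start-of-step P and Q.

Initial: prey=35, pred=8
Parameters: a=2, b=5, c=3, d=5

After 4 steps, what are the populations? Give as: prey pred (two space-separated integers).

Step 1: prey: 35+7-14=28; pred: 8+8-4=12
Step 2: prey: 28+5-16=17; pred: 12+10-6=16
Step 3: prey: 17+3-13=7; pred: 16+8-8=16
Step 4: prey: 7+1-5=3; pred: 16+3-8=11

Answer: 3 11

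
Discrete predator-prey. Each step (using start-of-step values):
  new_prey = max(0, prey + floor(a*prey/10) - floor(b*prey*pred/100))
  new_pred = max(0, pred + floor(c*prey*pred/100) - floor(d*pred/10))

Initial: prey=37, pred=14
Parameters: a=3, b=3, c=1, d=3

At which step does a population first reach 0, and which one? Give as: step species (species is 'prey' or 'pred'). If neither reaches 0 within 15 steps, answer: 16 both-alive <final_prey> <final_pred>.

Step 1: prey: 37+11-15=33; pred: 14+5-4=15
Step 2: prey: 33+9-14=28; pred: 15+4-4=15
Step 3: prey: 28+8-12=24; pred: 15+4-4=15
Step 4: prey: 24+7-10=21; pred: 15+3-4=14
Step 5: prey: 21+6-8=19; pred: 14+2-4=12
Step 6: prey: 19+5-6=18; pred: 12+2-3=11
Step 7: prey: 18+5-5=18; pred: 11+1-3=9
Step 8: prey: 18+5-4=19; pred: 9+1-2=8
Step 9: prey: 19+5-4=20; pred: 8+1-2=7
Step 10: prey: 20+6-4=22; pred: 7+1-2=6
Step 11: prey: 22+6-3=25; pred: 6+1-1=6
Step 12: prey: 25+7-4=28; pred: 6+1-1=6
Step 13: prey: 28+8-5=31; pred: 6+1-1=6
Step 14: prey: 31+9-5=35; pred: 6+1-1=6
Step 15: prey: 35+10-6=39; pred: 6+2-1=7
No extinction within 15 steps

Answer: 16 both-alive 39 7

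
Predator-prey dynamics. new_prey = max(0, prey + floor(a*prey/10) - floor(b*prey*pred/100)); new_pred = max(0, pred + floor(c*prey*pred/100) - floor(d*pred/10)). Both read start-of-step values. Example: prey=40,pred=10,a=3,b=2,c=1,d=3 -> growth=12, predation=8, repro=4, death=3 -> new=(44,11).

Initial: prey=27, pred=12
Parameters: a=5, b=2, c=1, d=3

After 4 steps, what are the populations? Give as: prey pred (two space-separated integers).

Step 1: prey: 27+13-6=34; pred: 12+3-3=12
Step 2: prey: 34+17-8=43; pred: 12+4-3=13
Step 3: prey: 43+21-11=53; pred: 13+5-3=15
Step 4: prey: 53+26-15=64; pred: 15+7-4=18

Answer: 64 18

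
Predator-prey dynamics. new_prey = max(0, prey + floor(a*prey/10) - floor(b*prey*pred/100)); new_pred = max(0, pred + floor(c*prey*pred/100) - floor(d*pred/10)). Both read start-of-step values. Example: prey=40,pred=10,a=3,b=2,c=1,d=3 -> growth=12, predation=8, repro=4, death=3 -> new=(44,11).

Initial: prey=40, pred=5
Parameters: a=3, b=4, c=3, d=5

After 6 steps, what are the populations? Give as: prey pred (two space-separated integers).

Step 1: prey: 40+12-8=44; pred: 5+6-2=9
Step 2: prey: 44+13-15=42; pred: 9+11-4=16
Step 3: prey: 42+12-26=28; pred: 16+20-8=28
Step 4: prey: 28+8-31=5; pred: 28+23-14=37
Step 5: prey: 5+1-7=0; pred: 37+5-18=24
Step 6: prey: 0+0-0=0; pred: 24+0-12=12

Answer: 0 12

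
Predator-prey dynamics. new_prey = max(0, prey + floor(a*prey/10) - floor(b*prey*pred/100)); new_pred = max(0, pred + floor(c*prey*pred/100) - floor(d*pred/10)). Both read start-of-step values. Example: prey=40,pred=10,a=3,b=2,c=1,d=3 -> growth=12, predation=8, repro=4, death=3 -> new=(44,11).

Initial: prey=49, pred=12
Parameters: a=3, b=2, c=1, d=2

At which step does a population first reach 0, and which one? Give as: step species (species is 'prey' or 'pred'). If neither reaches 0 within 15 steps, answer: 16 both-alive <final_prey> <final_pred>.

Step 1: prey: 49+14-11=52; pred: 12+5-2=15
Step 2: prey: 52+15-15=52; pred: 15+7-3=19
Step 3: prey: 52+15-19=48; pred: 19+9-3=25
Step 4: prey: 48+14-24=38; pred: 25+12-5=32
Step 5: prey: 38+11-24=25; pred: 32+12-6=38
Step 6: prey: 25+7-19=13; pred: 38+9-7=40
Step 7: prey: 13+3-10=6; pred: 40+5-8=37
Step 8: prey: 6+1-4=3; pred: 37+2-7=32
Step 9: prey: 3+0-1=2; pred: 32+0-6=26
Step 10: prey: 2+0-1=1; pred: 26+0-5=21
Step 11: prey: 1+0-0=1; pred: 21+0-4=17
Step 12: prey: 1+0-0=1; pred: 17+0-3=14
Step 13: prey: 1+0-0=1; pred: 14+0-2=12
Step 14: prey: 1+0-0=1; pred: 12+0-2=10
Step 15: prey: 1+0-0=1; pred: 10+0-2=8
No extinction within 15 steps

Answer: 16 both-alive 1 8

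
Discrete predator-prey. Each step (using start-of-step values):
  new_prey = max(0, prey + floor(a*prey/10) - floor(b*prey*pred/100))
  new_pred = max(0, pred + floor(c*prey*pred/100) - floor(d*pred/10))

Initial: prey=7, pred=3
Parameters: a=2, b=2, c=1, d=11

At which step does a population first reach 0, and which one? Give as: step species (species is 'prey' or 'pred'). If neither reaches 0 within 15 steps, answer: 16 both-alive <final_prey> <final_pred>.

Answer: 1 pred

Derivation:
Step 1: prey: 7+1-0=8; pred: 3+0-3=0
First extinction: pred at step 1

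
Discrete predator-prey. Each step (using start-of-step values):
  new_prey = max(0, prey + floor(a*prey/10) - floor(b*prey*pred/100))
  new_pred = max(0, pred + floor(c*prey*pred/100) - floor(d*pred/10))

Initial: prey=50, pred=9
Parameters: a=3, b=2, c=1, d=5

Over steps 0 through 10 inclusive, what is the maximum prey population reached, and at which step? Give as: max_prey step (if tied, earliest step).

Answer: 77 5

Derivation:
Step 1: prey: 50+15-9=56; pred: 9+4-4=9
Step 2: prey: 56+16-10=62; pred: 9+5-4=10
Step 3: prey: 62+18-12=68; pred: 10+6-5=11
Step 4: prey: 68+20-14=74; pred: 11+7-5=13
Step 5: prey: 74+22-19=77; pred: 13+9-6=16
Step 6: prey: 77+23-24=76; pred: 16+12-8=20
Step 7: prey: 76+22-30=68; pred: 20+15-10=25
Step 8: prey: 68+20-34=54; pred: 25+17-12=30
Step 9: prey: 54+16-32=38; pred: 30+16-15=31
Step 10: prey: 38+11-23=26; pred: 31+11-15=27
Max prey = 77 at step 5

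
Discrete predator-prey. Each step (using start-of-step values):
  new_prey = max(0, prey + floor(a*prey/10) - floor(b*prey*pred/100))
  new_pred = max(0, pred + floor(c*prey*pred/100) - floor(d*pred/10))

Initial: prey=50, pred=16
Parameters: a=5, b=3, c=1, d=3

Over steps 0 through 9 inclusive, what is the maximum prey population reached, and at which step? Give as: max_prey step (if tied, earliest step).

Answer: 51 1

Derivation:
Step 1: prey: 50+25-24=51; pred: 16+8-4=20
Step 2: prey: 51+25-30=46; pred: 20+10-6=24
Step 3: prey: 46+23-33=36; pred: 24+11-7=28
Step 4: prey: 36+18-30=24; pred: 28+10-8=30
Step 5: prey: 24+12-21=15; pred: 30+7-9=28
Step 6: prey: 15+7-12=10; pred: 28+4-8=24
Step 7: prey: 10+5-7=8; pred: 24+2-7=19
Step 8: prey: 8+4-4=8; pred: 19+1-5=15
Step 9: prey: 8+4-3=9; pred: 15+1-4=12
Max prey = 51 at step 1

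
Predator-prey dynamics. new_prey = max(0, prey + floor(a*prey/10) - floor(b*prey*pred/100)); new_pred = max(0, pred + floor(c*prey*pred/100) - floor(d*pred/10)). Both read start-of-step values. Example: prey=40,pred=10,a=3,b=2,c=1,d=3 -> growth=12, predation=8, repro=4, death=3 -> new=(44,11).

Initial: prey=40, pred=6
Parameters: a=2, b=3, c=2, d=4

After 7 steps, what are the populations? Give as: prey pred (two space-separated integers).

Step 1: prey: 40+8-7=41; pred: 6+4-2=8
Step 2: prey: 41+8-9=40; pred: 8+6-3=11
Step 3: prey: 40+8-13=35; pred: 11+8-4=15
Step 4: prey: 35+7-15=27; pred: 15+10-6=19
Step 5: prey: 27+5-15=17; pred: 19+10-7=22
Step 6: prey: 17+3-11=9; pred: 22+7-8=21
Step 7: prey: 9+1-5=5; pred: 21+3-8=16

Answer: 5 16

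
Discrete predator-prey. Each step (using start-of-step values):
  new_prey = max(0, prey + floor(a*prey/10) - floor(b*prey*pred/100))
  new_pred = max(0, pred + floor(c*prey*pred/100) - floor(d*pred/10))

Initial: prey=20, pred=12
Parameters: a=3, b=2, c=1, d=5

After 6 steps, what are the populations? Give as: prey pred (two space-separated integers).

Answer: 57 3

Derivation:
Step 1: prey: 20+6-4=22; pred: 12+2-6=8
Step 2: prey: 22+6-3=25; pred: 8+1-4=5
Step 3: prey: 25+7-2=30; pred: 5+1-2=4
Step 4: prey: 30+9-2=37; pred: 4+1-2=3
Step 5: prey: 37+11-2=46; pred: 3+1-1=3
Step 6: prey: 46+13-2=57; pred: 3+1-1=3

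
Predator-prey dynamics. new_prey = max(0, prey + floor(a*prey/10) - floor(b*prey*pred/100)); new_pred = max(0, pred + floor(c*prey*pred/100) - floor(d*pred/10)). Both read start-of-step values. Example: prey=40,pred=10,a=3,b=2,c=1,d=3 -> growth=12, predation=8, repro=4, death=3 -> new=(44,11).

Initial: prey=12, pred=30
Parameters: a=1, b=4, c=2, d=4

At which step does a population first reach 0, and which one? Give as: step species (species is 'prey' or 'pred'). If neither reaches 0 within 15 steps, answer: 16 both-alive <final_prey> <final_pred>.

Answer: 1 prey

Derivation:
Step 1: prey: 12+1-14=0; pred: 30+7-12=25
First extinction: prey at step 1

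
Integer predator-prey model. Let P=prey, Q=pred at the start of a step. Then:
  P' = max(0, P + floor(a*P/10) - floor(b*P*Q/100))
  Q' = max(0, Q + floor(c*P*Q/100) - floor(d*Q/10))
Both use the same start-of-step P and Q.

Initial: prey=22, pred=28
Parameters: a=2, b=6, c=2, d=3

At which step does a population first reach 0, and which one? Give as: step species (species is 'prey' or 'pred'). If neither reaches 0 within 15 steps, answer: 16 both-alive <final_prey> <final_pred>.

Step 1: prey: 22+4-36=0; pred: 28+12-8=32
First extinction: prey at step 1

Answer: 1 prey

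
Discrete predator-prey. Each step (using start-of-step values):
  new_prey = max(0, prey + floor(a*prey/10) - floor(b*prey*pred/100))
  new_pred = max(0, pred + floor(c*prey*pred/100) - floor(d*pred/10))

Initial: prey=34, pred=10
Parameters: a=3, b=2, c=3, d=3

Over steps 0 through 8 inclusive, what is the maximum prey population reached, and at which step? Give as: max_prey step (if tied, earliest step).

Step 1: prey: 34+10-6=38; pred: 10+10-3=17
Step 2: prey: 38+11-12=37; pred: 17+19-5=31
Step 3: prey: 37+11-22=26; pred: 31+34-9=56
Step 4: prey: 26+7-29=4; pred: 56+43-16=83
Step 5: prey: 4+1-6=0; pred: 83+9-24=68
Step 6: prey: 0+0-0=0; pred: 68+0-20=48
Step 7: prey: 0+0-0=0; pred: 48+0-14=34
Step 8: prey: 0+0-0=0; pred: 34+0-10=24
Max prey = 38 at step 1

Answer: 38 1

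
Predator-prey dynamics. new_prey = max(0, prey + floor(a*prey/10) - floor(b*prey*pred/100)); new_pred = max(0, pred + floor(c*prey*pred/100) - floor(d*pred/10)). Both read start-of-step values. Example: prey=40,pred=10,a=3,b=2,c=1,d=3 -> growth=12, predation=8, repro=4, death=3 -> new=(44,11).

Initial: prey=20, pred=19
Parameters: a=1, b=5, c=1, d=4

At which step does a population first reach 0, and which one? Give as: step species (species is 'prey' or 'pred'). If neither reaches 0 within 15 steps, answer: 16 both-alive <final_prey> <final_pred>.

Answer: 16 both-alive 1 2

Derivation:
Step 1: prey: 20+2-19=3; pred: 19+3-7=15
Step 2: prey: 3+0-2=1; pred: 15+0-6=9
Step 3: prey: 1+0-0=1; pred: 9+0-3=6
Step 4: prey: 1+0-0=1; pred: 6+0-2=4
Step 5: prey: 1+0-0=1; pred: 4+0-1=3
Step 6: prey: 1+0-0=1; pred: 3+0-1=2
Step 7: prey: 1+0-0=1; pred: 2+0-0=2
Steps 8-15: state stable at prey=1, pred=2 (no change)
No extinction within 15 steps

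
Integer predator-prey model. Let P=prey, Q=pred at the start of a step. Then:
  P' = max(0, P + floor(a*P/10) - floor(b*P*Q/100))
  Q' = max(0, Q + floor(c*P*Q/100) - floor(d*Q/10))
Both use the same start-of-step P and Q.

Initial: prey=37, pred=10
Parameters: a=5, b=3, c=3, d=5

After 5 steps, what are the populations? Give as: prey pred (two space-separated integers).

Answer: 0 36

Derivation:
Step 1: prey: 37+18-11=44; pred: 10+11-5=16
Step 2: prey: 44+22-21=45; pred: 16+21-8=29
Step 3: prey: 45+22-39=28; pred: 29+39-14=54
Step 4: prey: 28+14-45=0; pred: 54+45-27=72
Step 5: prey: 0+0-0=0; pred: 72+0-36=36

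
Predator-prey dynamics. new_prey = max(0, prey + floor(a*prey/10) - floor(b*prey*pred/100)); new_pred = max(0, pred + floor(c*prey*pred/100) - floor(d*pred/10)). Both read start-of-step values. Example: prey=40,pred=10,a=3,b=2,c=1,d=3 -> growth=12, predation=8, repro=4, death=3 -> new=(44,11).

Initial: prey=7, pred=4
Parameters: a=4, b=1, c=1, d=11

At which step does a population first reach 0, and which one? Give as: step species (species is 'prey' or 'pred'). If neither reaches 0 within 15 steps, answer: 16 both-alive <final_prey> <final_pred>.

Answer: 1 pred

Derivation:
Step 1: prey: 7+2-0=9; pred: 4+0-4=0
First extinction: pred at step 1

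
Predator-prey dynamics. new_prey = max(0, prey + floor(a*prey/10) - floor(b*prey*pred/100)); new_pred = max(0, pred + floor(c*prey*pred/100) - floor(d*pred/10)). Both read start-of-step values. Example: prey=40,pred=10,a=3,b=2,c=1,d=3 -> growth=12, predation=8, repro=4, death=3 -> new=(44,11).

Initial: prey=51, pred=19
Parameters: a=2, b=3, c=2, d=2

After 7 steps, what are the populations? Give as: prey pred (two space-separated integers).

Step 1: prey: 51+10-29=32; pred: 19+19-3=35
Step 2: prey: 32+6-33=5; pred: 35+22-7=50
Step 3: prey: 5+1-7=0; pred: 50+5-10=45
Step 4: prey: 0+0-0=0; pred: 45+0-9=36
Step 5: prey: 0+0-0=0; pred: 36+0-7=29
Step 6: prey: 0+0-0=0; pred: 29+0-5=24
Step 7: prey: 0+0-0=0; pred: 24+0-4=20

Answer: 0 20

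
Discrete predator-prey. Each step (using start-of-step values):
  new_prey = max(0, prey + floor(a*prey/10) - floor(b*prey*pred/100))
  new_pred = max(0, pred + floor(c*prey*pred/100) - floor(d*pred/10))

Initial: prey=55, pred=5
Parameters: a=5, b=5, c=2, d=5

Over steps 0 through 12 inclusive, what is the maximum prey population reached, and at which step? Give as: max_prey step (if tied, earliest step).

Answer: 76 2

Derivation:
Step 1: prey: 55+27-13=69; pred: 5+5-2=8
Step 2: prey: 69+34-27=76; pred: 8+11-4=15
Step 3: prey: 76+38-57=57; pred: 15+22-7=30
Step 4: prey: 57+28-85=0; pred: 30+34-15=49
Step 5: prey: 0+0-0=0; pred: 49+0-24=25
Step 6: prey: 0+0-0=0; pred: 25+0-12=13
Step 7: prey: 0+0-0=0; pred: 13+0-6=7
Step 8: prey: 0+0-0=0; pred: 7+0-3=4
Step 9: prey: 0+0-0=0; pred: 4+0-2=2
Step 10: prey: 0+0-0=0; pred: 2+0-1=1
Step 11: prey: 0+0-0=0; pred: 1+0-0=1
Step 12: prey: 0+0-0=0; pred: 1+0-0=1
Max prey = 76 at step 2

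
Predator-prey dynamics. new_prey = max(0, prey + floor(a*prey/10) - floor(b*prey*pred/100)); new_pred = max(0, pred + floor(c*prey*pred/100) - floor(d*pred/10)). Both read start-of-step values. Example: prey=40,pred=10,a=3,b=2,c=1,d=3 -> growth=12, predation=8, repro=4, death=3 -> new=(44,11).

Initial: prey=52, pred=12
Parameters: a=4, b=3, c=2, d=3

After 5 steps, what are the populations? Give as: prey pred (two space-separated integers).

Answer: 0 38

Derivation:
Step 1: prey: 52+20-18=54; pred: 12+12-3=21
Step 2: prey: 54+21-34=41; pred: 21+22-6=37
Step 3: prey: 41+16-45=12; pred: 37+30-11=56
Step 4: prey: 12+4-20=0; pred: 56+13-16=53
Step 5: prey: 0+0-0=0; pred: 53+0-15=38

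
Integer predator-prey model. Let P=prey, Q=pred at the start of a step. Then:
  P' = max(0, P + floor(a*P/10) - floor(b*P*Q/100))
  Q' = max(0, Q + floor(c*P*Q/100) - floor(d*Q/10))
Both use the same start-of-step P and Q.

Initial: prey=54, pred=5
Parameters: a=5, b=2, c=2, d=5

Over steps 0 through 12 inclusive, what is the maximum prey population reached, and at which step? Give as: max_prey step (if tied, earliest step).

Step 1: prey: 54+27-5=76; pred: 5+5-2=8
Step 2: prey: 76+38-12=102; pred: 8+12-4=16
Step 3: prey: 102+51-32=121; pred: 16+32-8=40
Step 4: prey: 121+60-96=85; pred: 40+96-20=116
Step 5: prey: 85+42-197=0; pred: 116+197-58=255
Step 6: prey: 0+0-0=0; pred: 255+0-127=128
Step 7: prey: 0+0-0=0; pred: 128+0-64=64
Step 8: prey: 0+0-0=0; pred: 64+0-32=32
Step 9: prey: 0+0-0=0; pred: 32+0-16=16
Step 10: prey: 0+0-0=0; pred: 16+0-8=8
Step 11: prey: 0+0-0=0; pred: 8+0-4=4
Step 12: prey: 0+0-0=0; pred: 4+0-2=2
Max prey = 121 at step 3

Answer: 121 3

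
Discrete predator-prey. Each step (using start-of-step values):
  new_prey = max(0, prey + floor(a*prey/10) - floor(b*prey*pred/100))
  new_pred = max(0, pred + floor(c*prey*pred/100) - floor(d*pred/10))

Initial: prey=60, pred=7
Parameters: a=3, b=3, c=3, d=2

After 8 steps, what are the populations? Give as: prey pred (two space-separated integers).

Answer: 0 39

Derivation:
Step 1: prey: 60+18-12=66; pred: 7+12-1=18
Step 2: prey: 66+19-35=50; pred: 18+35-3=50
Step 3: prey: 50+15-75=0; pred: 50+75-10=115
Step 4: prey: 0+0-0=0; pred: 115+0-23=92
Step 5: prey: 0+0-0=0; pred: 92+0-18=74
Step 6: prey: 0+0-0=0; pred: 74+0-14=60
Step 7: prey: 0+0-0=0; pred: 60+0-12=48
Step 8: prey: 0+0-0=0; pred: 48+0-9=39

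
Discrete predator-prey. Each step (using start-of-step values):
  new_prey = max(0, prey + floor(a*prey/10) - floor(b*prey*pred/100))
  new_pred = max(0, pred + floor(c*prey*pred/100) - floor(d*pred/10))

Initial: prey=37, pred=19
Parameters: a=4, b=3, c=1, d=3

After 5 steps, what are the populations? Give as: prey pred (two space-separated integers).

Answer: 14 14

Derivation:
Step 1: prey: 37+14-21=30; pred: 19+7-5=21
Step 2: prey: 30+12-18=24; pred: 21+6-6=21
Step 3: prey: 24+9-15=18; pred: 21+5-6=20
Step 4: prey: 18+7-10=15; pred: 20+3-6=17
Step 5: prey: 15+6-7=14; pred: 17+2-5=14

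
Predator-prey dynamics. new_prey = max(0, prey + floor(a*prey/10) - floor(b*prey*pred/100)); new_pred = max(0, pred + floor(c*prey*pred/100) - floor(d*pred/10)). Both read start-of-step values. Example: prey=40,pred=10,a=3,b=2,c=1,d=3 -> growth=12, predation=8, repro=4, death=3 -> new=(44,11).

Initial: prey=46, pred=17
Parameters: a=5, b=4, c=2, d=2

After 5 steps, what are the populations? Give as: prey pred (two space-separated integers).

Step 1: prey: 46+23-31=38; pred: 17+15-3=29
Step 2: prey: 38+19-44=13; pred: 29+22-5=46
Step 3: prey: 13+6-23=0; pred: 46+11-9=48
Step 4: prey: 0+0-0=0; pred: 48+0-9=39
Step 5: prey: 0+0-0=0; pred: 39+0-7=32

Answer: 0 32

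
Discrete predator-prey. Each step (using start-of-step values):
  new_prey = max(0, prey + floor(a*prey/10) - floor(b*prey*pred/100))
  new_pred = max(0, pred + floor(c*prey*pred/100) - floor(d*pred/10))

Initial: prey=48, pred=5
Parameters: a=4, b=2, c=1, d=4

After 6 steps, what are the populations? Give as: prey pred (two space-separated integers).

Step 1: prey: 48+19-4=63; pred: 5+2-2=5
Step 2: prey: 63+25-6=82; pred: 5+3-2=6
Step 3: prey: 82+32-9=105; pred: 6+4-2=8
Step 4: prey: 105+42-16=131; pred: 8+8-3=13
Step 5: prey: 131+52-34=149; pred: 13+17-5=25
Step 6: prey: 149+59-74=134; pred: 25+37-10=52

Answer: 134 52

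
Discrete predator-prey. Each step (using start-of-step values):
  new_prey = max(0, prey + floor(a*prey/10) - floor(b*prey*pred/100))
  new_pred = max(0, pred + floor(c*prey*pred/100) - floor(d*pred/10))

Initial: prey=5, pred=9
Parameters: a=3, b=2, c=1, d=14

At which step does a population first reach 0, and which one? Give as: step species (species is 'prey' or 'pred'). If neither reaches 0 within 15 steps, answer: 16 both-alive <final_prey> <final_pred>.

Step 1: prey: 5+1-0=6; pred: 9+0-12=0
First extinction: pred at step 1

Answer: 1 pred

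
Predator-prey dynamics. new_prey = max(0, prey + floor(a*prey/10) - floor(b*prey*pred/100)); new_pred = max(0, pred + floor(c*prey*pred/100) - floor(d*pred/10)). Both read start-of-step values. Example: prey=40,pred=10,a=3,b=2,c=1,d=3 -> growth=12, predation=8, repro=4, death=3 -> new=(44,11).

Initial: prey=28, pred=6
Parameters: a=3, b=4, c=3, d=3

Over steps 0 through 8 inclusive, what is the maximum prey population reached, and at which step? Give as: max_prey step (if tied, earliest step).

Step 1: prey: 28+8-6=30; pred: 6+5-1=10
Step 2: prey: 30+9-12=27; pred: 10+9-3=16
Step 3: prey: 27+8-17=18; pred: 16+12-4=24
Step 4: prey: 18+5-17=6; pred: 24+12-7=29
Step 5: prey: 6+1-6=1; pred: 29+5-8=26
Step 6: prey: 1+0-1=0; pred: 26+0-7=19
Step 7: prey: 0+0-0=0; pred: 19+0-5=14
Step 8: prey: 0+0-0=0; pred: 14+0-4=10
Max prey = 30 at step 1

Answer: 30 1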